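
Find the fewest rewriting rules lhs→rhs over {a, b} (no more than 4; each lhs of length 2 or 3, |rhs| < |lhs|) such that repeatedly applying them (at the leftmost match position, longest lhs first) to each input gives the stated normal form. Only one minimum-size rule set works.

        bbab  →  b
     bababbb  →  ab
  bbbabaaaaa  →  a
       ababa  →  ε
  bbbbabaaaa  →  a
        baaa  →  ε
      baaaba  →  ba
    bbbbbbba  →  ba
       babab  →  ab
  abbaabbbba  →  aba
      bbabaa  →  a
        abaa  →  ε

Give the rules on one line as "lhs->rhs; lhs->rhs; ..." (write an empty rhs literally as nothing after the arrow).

  | bbab => b
  | bababbb => abbb => ab
  | bbbabaaaaa => babaaaaa => aaaaa => aaa => a
  | ababa => aa => ε

aa->; baa->a; bab->; bbb->b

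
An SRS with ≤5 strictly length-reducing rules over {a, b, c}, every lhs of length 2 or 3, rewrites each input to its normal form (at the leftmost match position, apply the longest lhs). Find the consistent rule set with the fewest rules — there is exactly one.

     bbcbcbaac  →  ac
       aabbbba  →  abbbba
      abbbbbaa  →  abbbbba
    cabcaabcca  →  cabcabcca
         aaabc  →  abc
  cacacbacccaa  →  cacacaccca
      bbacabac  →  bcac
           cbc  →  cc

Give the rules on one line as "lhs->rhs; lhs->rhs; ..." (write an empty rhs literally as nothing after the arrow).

aa->a; bac->c; bcb->; cb->c

  | bbcbcbaac => bcbaac => aac => ac
  | aabbbba => abbbba
  | abbbbbaa => abbbbba
  | cabcaabcca => cabcabcca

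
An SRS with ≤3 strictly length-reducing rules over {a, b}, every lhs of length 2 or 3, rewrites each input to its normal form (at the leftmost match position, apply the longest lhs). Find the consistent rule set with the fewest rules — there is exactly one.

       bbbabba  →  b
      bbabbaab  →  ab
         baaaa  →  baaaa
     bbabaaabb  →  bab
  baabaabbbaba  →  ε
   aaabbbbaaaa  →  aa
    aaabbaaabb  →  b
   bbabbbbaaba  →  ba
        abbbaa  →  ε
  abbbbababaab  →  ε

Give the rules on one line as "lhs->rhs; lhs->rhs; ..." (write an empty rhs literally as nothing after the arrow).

  | bbbabba => bbba => b
  | bbabbaab => bbaab => ab
  | baaaa
  | bbabaaabb => baaabb => bab

aab->; aba->; bba->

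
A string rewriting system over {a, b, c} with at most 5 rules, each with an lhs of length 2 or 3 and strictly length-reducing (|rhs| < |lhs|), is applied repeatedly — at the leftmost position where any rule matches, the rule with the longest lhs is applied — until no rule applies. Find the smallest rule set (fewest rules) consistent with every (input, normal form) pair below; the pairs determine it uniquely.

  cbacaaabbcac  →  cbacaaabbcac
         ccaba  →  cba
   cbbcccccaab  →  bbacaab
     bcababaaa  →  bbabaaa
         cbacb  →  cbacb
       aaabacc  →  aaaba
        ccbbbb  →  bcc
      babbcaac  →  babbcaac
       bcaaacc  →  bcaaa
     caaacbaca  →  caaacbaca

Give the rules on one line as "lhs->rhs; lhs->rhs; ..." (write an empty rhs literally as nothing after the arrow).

  | cbacaaabbcac
  | ccaba => cba
  | cbbcccccaab => bccccccaab => bbacccaab => bbacaab
  | bcababaaa => bbabaaa

acc->a; cab->b; cbb->bc; ccc->ba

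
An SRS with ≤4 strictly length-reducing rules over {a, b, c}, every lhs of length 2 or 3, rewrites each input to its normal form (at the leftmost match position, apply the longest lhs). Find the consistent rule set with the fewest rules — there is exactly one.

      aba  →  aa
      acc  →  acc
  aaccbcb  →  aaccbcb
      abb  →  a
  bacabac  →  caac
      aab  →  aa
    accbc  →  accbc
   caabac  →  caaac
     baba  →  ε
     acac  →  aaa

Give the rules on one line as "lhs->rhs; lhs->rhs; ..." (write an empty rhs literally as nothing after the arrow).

  | aba => aa
  | acc
  | aaccbcb
  | abb => ab => a

ab->a; ba->; cac->aa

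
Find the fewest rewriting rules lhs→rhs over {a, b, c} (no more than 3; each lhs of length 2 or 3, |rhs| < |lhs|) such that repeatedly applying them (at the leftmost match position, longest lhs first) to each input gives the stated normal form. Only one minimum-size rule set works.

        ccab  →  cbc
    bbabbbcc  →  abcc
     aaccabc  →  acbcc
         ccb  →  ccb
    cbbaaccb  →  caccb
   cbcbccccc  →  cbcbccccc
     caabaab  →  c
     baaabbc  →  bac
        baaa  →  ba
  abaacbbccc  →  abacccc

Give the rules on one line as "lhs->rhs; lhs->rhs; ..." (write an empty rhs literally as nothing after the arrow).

aa->a; bb->; cab->bc

  | ccab => cbc
  | bbabbbcc => abbbcc => abcc
  | aaccabc => accabc => acbcc
  | ccb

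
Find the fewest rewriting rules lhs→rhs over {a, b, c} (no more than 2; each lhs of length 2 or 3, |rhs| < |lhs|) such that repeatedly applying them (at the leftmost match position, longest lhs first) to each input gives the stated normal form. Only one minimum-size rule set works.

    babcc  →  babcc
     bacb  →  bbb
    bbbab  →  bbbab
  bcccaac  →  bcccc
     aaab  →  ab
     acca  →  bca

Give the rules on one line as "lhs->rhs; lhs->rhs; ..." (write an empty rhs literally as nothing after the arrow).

  | babcc
  | bacb => bbb
  | bbbab
  | bcccaac => bcccc

aa->; ac->b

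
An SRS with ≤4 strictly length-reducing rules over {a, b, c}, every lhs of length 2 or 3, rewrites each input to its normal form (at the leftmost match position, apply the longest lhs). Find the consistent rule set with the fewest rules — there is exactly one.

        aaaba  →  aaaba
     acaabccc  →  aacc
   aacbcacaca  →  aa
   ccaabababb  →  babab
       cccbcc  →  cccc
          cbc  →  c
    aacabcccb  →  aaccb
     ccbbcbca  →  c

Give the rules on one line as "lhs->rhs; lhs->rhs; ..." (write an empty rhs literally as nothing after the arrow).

bb->b; bc->; ca->

  | aaaba
  | acaabccc => aabccc => aacc
  | aacbcacaca => aacacaca => aacaca => aaca => aa
  | ccaabababb => cabababb => bababb => babab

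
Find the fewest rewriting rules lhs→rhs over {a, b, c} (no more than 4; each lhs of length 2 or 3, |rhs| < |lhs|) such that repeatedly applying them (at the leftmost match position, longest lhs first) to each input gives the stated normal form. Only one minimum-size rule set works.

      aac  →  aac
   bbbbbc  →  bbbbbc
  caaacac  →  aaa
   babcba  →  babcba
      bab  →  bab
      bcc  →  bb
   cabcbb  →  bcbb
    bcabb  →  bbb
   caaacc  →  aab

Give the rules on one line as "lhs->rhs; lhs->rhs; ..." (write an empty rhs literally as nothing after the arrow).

  | aac
  | bbbbbc
  | caaacac => aacac => aaa
  | babcba

ca->; cac->a; cc->b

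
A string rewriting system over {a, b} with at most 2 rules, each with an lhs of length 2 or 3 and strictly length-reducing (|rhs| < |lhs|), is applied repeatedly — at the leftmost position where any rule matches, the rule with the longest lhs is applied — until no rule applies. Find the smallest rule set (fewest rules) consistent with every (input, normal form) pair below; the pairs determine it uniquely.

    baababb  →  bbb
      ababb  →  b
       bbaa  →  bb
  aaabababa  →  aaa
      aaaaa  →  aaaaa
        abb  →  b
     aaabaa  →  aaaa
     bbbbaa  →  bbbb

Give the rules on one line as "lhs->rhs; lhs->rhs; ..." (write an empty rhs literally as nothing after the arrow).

ab->; baa->b

  | baababb => bbabb => bbb
  | ababb => abb => b
  | bbaa => bb
  | aaabababa => aaababa => aaaba => aaa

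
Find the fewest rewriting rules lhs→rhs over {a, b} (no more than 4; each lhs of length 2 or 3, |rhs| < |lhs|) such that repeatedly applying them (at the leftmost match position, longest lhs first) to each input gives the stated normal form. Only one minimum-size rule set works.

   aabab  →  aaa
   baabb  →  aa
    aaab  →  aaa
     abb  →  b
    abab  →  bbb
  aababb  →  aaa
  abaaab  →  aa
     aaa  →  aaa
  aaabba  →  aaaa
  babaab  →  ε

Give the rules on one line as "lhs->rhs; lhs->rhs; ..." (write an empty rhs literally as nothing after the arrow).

  | aabab => aaab => aaa
  | baabb => aabb => aab => aa
  | aaab => aaa
  | abb => b

aab->aa; ab->; aba->bb; ba->a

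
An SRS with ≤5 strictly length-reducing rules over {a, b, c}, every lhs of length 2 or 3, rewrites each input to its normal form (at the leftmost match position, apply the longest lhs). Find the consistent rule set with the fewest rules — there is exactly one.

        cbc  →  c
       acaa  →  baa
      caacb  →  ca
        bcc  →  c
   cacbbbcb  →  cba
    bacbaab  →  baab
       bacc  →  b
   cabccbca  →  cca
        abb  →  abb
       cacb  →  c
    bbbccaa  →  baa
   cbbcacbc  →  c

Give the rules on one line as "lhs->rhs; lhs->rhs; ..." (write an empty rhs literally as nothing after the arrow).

ac->b; acb->; bc->; bcb->a

  | cbc => c
  | acaa => baa
  | caacb => ca
  | bcc => c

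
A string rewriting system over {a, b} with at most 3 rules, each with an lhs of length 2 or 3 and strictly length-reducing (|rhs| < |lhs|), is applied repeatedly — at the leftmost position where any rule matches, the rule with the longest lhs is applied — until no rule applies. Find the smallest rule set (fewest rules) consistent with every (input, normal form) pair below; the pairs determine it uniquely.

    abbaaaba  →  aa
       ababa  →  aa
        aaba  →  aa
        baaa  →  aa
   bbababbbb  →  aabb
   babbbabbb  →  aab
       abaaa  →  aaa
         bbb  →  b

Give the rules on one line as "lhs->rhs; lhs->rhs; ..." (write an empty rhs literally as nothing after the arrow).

ba->; bab->ab; bbb->b

  | abbaaaba => abaaba => aaba => aa
  | ababa => aaba => aa
  | aaba => aa
  | baaa => aa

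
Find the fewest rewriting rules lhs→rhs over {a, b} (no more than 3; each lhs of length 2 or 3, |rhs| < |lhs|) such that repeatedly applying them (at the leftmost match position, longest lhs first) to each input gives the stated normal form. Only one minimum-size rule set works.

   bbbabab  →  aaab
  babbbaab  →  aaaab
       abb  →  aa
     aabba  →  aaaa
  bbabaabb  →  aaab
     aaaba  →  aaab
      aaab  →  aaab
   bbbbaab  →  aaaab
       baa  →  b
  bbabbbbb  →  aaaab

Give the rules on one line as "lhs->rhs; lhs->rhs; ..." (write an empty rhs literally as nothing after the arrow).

  | bbbabab => ababab => abbab => aaab
  | babbbaab => bbbbaab => abbaab => aaaab
  | abb => aa
  | aabba => aaaa

ba->b; bb->a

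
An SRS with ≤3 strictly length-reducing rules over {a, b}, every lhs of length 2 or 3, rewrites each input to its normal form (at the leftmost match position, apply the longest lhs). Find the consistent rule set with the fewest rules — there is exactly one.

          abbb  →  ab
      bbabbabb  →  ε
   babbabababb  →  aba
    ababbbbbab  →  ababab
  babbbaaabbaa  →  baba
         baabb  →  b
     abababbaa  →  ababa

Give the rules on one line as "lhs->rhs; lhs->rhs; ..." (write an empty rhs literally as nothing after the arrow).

aa->; bb->

  | abbb => ab
  | bbabbabb => abbabb => aabb => bb => ε
  | babbabababb => baabababb => bbababb => ababb => aba
  | ababbbbbab => ababbbab => ababab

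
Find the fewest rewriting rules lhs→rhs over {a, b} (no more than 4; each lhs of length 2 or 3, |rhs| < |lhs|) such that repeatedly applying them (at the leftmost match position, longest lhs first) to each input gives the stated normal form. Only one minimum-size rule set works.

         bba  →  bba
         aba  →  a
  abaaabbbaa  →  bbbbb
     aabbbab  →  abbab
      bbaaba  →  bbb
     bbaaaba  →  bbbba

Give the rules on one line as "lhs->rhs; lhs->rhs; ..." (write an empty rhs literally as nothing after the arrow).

aa->b; aaa->b; aab->a; aba->a

  | bba
  | aba => a
  | abaaabbbaa => aaabbbaa => bbbbaa => bbbbb
  | aabbbab => abbab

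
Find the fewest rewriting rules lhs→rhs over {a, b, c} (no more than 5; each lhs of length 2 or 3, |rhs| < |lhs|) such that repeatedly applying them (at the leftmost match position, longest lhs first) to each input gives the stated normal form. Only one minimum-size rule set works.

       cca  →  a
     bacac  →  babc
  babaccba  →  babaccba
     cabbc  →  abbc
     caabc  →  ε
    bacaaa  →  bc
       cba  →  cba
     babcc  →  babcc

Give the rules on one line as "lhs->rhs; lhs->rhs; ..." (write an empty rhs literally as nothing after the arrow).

  | cca => ca => a
  | bacac => babc
  | babaccba
  | cabbc => abbc

aa->c; ca->a; cac->bc; cbc->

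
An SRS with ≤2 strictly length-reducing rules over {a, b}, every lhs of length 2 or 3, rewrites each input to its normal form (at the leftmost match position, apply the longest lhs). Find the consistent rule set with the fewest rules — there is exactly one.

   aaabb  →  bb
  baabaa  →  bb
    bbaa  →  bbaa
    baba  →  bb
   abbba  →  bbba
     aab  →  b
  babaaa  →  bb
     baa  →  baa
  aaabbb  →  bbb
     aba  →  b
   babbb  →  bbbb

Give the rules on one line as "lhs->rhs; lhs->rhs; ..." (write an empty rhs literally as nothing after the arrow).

  | aaabb => aabb => abb => bb
  | baabaa => baaba => baab => bab => bb
  | bbaa
  | baba => bab => bb

ab->b; aba->ab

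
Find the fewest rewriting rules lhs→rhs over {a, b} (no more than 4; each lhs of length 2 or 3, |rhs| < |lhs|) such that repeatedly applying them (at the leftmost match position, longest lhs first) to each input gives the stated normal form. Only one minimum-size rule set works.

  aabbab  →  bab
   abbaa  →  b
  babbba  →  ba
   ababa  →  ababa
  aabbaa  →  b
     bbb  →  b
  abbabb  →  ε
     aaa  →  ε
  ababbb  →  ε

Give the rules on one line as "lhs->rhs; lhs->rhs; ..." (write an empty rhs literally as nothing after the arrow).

aa->b; aaa->; abb->; bb->b

  | aabbab => bbbab => bbab => bab
  | abbaa => aa => b
  | babbba => bba => ba
  | ababa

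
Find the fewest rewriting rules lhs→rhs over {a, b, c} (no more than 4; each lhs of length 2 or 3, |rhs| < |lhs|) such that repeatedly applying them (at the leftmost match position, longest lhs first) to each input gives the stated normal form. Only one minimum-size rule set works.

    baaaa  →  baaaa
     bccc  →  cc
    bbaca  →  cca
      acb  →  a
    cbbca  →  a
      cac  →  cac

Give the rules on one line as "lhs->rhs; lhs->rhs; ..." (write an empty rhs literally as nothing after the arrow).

bba->c; bc->; cb->

  | baaaa
  | bccc => cc
  | bbaca => cca
  | acb => a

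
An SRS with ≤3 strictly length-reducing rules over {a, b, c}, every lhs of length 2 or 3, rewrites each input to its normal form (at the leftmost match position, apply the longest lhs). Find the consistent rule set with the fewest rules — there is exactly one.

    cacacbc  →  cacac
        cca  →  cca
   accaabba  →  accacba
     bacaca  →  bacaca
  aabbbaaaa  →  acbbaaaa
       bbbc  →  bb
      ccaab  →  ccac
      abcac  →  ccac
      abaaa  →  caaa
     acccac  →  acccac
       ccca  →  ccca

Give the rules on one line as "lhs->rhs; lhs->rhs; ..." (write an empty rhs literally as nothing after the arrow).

ab->c; bc->

  | cacacbc => cacac
  | cca
  | accaabba => accacba
  | bacaca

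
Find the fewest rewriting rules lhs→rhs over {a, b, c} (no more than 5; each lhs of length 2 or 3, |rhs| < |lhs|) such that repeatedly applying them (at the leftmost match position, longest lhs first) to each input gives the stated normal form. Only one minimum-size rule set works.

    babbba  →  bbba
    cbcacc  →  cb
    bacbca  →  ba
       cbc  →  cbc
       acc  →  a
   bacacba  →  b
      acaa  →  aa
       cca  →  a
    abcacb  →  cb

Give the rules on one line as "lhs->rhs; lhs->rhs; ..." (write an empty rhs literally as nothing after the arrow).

ab->; acb->c; ca->; cc->

  | babbba => bbba
  | cbcacc => cbcc => cb
  | bacbca => bcca => ba
  | cbc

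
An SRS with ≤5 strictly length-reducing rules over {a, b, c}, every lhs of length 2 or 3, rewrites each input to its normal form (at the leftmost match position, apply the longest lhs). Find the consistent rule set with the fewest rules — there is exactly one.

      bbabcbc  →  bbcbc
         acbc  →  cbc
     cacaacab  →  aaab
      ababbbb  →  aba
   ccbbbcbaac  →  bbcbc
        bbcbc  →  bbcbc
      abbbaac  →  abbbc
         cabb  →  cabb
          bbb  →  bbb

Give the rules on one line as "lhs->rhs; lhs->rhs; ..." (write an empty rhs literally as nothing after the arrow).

ac->c; bab->ba; ccb->; ccc->aa

  | bbabcbc => bbacbc => bbcbc
  | acbc => cbc
  | cacaacab => ccaacab => ccacab => cccab => aaab
  | ababbbb => ababbb => ababb => abab => aba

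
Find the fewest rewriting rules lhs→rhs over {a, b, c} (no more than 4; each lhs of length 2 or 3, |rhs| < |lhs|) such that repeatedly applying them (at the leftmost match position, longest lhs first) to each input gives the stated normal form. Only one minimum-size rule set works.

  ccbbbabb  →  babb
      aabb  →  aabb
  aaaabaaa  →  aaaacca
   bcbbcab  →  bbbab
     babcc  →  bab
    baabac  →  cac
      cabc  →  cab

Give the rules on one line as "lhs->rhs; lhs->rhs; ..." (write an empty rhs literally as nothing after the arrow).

baa->cc; bc->b; cb->

  | ccbbbabb => cbbabb => babb
  | aabb
  | aaaabaaa => aaaacca
  | bcbbcab => bbbcab => bbbab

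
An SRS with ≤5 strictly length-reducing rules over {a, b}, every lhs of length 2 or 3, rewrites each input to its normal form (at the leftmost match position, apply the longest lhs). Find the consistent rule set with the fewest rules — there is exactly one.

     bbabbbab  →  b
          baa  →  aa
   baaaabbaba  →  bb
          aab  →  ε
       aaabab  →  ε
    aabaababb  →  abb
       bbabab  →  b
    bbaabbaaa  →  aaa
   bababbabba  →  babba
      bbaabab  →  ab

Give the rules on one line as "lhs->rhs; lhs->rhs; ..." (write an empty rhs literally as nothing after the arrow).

aab->; aba->bb; baa->aa; bbb->b

  | bbabbbab => bbabab => bbbbb => bbb => b
  | baa => aa
  | baaaabbaba => aaaabbaba => aababa => aba => bb
  | aab => ε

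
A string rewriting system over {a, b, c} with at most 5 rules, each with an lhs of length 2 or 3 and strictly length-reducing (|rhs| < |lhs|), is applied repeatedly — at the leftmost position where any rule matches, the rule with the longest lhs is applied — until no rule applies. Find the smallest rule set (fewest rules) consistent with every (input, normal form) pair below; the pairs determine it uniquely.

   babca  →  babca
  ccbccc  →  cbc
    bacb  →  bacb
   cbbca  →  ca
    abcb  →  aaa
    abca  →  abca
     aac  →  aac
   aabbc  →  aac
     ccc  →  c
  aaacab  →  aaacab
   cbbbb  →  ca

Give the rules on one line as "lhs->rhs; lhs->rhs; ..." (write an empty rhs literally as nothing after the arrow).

  | babca
  | ccbccc => cbccc => cbcc => cbc
  | bacb
  | cbbca => cca => ca

bb->; bbb->ab; bcb->aa; cc->c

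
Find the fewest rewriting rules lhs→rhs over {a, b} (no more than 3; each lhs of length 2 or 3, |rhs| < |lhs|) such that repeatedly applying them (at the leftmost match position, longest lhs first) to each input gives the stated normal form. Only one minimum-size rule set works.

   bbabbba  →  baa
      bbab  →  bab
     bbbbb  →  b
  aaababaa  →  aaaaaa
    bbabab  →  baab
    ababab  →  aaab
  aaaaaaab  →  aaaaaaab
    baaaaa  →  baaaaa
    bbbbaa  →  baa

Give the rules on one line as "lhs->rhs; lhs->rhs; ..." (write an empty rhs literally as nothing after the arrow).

aba->aa; bb->b

  | bbabbba => babbba => babba => baba => baa
  | bbab => bab
  | bbbbb => bbbb => bbb => bb => b
  | aaababaa => aaaabaa => aaaaaa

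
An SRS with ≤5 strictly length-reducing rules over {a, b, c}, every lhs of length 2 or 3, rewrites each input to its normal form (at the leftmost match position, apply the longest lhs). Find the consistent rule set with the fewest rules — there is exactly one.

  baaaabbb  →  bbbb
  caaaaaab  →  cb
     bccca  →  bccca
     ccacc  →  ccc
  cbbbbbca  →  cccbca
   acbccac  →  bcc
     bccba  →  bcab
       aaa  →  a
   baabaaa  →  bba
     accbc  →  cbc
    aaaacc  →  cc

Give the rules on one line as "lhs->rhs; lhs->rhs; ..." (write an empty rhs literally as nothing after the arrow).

  | baaaabbb => baabbb => bbbb
  | caaaaaab => caaaab => caab => cb
  | bccca
  | ccacc => ccc

aa->; ac->; cba->ab; cbb->cc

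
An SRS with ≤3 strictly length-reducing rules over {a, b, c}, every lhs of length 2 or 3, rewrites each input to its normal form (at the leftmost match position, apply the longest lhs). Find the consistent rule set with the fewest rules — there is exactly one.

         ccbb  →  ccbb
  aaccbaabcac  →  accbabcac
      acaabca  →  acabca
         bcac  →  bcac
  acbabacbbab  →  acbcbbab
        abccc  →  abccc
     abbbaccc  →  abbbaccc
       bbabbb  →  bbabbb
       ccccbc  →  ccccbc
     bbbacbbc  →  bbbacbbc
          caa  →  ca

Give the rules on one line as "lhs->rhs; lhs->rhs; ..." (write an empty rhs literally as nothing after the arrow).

aa->a; aba->

  | ccbb
  | aaccbaabcac => accbaabcac => accbabcac
  | acaabca => acabca
  | bcac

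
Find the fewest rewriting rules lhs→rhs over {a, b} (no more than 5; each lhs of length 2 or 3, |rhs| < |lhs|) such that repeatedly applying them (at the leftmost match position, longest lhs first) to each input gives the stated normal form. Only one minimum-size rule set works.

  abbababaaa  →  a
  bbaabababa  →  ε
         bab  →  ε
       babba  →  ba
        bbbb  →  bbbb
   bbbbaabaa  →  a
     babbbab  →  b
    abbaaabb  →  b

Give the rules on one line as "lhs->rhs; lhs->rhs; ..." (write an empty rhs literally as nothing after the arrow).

aa->b; baa->a; bab->; bba->

  | abbababaaa => ababaaa => aaaa => baa => a
  | bbaabababa => abababa => aaba => bba => ε
  | bab => ε
  | babba => ba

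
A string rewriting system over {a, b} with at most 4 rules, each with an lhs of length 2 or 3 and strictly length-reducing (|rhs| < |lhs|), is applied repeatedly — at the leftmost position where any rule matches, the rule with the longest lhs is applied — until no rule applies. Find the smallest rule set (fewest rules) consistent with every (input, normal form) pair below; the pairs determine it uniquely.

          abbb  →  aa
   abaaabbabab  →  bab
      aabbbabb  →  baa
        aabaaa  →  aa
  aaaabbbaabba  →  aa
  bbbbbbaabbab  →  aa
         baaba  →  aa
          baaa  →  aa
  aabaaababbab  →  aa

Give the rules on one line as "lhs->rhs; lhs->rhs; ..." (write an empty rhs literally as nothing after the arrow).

  | abbb => aab => aa
  | abaaabbabab => abbabbabab => aaabbabab => babbabab => baaabab => bbabab => aabab => aaab => bab
  | aabbbabb => aabbabb => aababb => aaabb => babb => baa
  | aabaaa => aaaaa => baaa => bba => aa

aaa->ba; aab->aa; bb->a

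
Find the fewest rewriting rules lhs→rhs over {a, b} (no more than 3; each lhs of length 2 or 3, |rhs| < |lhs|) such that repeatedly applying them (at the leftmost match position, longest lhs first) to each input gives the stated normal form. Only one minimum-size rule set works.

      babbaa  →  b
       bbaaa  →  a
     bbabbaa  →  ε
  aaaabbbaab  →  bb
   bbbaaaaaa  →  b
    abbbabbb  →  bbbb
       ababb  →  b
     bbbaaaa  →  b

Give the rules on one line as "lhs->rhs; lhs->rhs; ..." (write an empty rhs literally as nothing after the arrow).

  | babbaa => baa => ab => b
  | bbaaa => baba => a
  | bbabbaa => bbaa => bab => ε
  | aaaabbbaab => aaabbbaab => aabbbaab => abbbaab => bbbaab => bbabb => bb

ab->b; baa->ab; bab->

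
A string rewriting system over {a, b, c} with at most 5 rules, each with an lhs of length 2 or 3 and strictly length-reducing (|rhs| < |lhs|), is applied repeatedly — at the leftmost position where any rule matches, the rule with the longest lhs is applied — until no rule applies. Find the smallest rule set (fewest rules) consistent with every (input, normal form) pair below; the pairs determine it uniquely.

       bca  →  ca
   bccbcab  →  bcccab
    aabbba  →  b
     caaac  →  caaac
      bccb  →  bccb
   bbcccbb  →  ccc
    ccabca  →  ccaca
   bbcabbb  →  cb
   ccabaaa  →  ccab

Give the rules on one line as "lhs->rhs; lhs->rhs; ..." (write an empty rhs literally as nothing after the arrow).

  | bca => ca
  | bccbcab => bcccab
  | aabbba => abbba => bbba => ba => b
  | caaac

abb->bb; ba->b; bb->; bca->ca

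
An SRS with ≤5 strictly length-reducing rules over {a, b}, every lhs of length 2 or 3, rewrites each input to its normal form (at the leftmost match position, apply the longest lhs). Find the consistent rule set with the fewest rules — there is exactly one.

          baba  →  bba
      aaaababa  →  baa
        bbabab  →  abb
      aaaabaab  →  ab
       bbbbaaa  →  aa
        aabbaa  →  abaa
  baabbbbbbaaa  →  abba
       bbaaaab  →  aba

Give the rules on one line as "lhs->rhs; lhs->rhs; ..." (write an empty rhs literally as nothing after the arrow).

  | baba => bba
  | aaaababa => baababa => baaba => baa
  | bbabab => bbbab => abab => abb
  | aaaabaab => baabaab => baaab => bbab => bbb => ab

aaa->ba; aab->a; bab->bb; bbb->ab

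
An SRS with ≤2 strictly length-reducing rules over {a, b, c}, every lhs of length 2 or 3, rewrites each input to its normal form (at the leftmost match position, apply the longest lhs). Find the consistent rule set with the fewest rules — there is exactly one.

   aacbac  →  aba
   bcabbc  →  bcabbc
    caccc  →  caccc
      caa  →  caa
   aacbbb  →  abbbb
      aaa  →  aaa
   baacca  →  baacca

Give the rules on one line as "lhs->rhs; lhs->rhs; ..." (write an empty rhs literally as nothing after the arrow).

  | aacbac => abbac => aba
  | bcabbc
  | caccc
  | caa

acb->bb; bac->a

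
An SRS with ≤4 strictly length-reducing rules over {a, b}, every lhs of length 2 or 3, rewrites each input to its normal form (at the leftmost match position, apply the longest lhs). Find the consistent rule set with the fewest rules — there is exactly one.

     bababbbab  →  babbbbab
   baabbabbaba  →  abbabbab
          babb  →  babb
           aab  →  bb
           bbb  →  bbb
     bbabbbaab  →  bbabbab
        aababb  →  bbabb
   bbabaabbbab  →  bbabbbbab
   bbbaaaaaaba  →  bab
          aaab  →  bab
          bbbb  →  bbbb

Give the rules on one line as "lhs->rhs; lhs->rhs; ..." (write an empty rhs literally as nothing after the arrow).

aa->b; aba->ab; baa->a

  | bababbbab => babbbbab
  | baabbabbaba => abbabbaba => abbabbab
  | babb
  | aab => bb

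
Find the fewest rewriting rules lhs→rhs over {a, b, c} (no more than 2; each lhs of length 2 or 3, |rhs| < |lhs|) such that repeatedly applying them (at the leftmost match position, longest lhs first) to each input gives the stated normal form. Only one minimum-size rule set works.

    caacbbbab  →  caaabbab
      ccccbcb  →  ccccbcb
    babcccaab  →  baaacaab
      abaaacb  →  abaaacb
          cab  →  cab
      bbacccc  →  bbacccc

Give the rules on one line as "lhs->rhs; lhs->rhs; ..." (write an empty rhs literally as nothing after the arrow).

bcc->aa; cbb->ab

  | caacbbbab => caaabbab
  | ccccbcb
  | babcccaab => baaacaab
  | abaaacb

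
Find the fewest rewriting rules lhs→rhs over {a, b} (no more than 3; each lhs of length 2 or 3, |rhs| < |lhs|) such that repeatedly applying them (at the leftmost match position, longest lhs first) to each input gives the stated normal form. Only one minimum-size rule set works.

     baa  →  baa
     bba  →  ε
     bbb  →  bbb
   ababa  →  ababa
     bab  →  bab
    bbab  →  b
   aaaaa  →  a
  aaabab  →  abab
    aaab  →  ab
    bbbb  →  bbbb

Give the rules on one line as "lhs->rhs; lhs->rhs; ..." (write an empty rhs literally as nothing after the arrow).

  | baa
  | bba => ε
  | bbb
  | ababa

aaa->a; bba->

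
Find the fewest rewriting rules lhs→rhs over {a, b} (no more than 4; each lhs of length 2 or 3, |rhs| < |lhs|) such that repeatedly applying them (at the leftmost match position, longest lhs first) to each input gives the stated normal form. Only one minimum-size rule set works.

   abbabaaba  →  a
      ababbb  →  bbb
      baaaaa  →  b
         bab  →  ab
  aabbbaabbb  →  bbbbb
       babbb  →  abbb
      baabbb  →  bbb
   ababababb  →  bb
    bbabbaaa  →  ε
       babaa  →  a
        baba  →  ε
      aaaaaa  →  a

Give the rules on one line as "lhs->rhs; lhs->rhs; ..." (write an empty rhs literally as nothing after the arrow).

aa->; aaa->b; ba->a; baa->

  | abbabaaba => ababaaba => aabaaba => baaba => ba => a
  | ababbb => aabbb => bbb
  | baaaaa => aaa => b
  | bab => ab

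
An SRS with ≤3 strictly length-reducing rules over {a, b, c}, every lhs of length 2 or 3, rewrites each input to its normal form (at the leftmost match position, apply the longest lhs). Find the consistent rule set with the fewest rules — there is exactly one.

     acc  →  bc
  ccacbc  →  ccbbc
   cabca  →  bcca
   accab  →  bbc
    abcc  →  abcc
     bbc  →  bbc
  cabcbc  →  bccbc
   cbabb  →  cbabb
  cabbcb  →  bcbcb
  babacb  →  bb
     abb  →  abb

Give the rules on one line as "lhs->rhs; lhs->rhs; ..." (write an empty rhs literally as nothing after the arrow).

  | acc => bc
  | ccacbc => ccbbc
  | cabca => bcca
  | accab => bcab => bbc

ac->b; bbb->c; cab->bc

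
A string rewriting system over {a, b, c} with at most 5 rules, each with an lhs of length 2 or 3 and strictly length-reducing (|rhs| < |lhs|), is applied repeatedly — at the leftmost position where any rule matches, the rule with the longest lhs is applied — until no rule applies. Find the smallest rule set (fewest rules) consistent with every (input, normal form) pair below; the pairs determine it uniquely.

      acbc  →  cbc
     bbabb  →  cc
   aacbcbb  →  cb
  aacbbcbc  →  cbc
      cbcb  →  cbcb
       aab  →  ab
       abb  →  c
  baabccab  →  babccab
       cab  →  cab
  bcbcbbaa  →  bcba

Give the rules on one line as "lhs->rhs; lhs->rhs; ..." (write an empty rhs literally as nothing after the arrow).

  | acbc => cbc
  | bbabb => cabb => cac => cc
  | aacbcbb => acbcbb => cbcbb => cb
  | aacbbcbc => acbbcbc => cbbcbc => cbc

aa->a; ac->c; bb->c; cbb->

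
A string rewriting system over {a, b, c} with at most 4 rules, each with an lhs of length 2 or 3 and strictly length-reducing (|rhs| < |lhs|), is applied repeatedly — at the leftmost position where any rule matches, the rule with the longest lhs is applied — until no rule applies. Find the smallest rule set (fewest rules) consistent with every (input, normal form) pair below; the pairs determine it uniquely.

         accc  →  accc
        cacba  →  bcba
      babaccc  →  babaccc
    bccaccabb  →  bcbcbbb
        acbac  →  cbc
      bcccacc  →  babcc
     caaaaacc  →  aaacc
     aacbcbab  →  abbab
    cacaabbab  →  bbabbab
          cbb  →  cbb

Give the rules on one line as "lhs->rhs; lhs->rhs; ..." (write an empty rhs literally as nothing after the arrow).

  | accc
  | cacba => bcba
  | babaccc
  | bccaccabb => bcbccabb => bcbcbbb

acb->cc; baa->a; ca->b; ccb->ab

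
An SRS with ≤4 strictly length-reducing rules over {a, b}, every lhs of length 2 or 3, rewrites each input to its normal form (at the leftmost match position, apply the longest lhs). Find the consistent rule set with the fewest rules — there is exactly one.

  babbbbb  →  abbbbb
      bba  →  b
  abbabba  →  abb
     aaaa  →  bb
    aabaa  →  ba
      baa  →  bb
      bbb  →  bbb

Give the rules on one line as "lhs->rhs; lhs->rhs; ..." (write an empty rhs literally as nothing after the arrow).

aa->b; bab->ab; bba->b

  | babbbbb => abbbbb
  | bba => b
  | abbabba => abbba => abb
  | aaaa => baa => bb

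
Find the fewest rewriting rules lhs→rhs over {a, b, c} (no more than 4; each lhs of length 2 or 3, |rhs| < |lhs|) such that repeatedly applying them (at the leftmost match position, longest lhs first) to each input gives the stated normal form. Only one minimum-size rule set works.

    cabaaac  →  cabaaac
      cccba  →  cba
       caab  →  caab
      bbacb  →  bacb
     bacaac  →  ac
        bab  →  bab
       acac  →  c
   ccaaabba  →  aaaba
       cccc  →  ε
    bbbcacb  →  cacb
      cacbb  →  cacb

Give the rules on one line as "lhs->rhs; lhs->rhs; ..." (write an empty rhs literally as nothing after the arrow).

  | cabaaac
  | cccba => cba
  | caab
  | bbacb => bacb

aca->cc; bb->b; bc->c; cc->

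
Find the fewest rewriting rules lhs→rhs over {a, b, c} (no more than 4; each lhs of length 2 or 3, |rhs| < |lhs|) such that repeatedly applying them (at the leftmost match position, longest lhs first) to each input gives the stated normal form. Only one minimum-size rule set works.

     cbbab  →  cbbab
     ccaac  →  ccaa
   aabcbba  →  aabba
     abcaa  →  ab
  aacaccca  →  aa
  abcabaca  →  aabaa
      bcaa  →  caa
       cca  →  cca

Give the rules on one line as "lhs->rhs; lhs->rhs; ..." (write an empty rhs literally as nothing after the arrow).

aaa->ab; ac->a; bc->c

  | cbbab
  | ccaac => ccaa
  | aabcbba => aacbba => aabba
  | abcaa => acaa => aaa => ab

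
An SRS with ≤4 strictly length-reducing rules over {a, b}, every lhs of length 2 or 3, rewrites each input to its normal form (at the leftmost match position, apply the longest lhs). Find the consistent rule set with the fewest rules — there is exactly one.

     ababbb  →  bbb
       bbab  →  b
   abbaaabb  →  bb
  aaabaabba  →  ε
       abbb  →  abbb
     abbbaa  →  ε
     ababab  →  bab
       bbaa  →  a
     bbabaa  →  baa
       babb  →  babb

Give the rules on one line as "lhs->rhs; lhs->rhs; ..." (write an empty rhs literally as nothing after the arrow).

aaa->; aab->; aba->; bba->

  | ababbb => bbb
  | bbab => b
  | abbaaabb => aaabb => bb
  | aaabaabba => baabba => bba => ε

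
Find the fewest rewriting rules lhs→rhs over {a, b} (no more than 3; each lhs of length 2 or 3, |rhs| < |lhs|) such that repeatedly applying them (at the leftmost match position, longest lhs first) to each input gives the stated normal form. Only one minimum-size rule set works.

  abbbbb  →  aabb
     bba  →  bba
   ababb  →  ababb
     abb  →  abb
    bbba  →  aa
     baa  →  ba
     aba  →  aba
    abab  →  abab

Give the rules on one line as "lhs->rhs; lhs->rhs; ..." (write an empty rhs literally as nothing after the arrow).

baa->ba; bbb->a

  | abbbbb => aabb
  | bba
  | ababb
  | abb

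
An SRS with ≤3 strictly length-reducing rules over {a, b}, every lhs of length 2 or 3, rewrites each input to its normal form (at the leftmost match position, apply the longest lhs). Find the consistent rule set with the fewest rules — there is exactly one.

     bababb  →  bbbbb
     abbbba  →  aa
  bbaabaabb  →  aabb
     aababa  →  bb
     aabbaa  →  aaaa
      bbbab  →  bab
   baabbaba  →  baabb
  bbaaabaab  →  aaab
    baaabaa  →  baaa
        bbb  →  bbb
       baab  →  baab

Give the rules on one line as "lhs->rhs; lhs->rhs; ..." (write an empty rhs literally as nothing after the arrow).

  | bababb => bbbbb
  | abbbba => abba => aa
  | bbaabaabb => aabaabb => abbabb => aabb
  | aababa => abbba => aba => bb

aba->bb; bba->a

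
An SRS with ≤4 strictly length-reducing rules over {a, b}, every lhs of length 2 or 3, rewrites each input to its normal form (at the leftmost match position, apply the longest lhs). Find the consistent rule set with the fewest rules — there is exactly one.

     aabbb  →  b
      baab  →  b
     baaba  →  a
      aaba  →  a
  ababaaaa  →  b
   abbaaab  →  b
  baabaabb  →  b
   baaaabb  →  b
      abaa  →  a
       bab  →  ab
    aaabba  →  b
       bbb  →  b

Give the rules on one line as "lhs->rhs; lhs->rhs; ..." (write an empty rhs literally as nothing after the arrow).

  | aabbb => bbbb => bbb => bb => b
  | baab => aab => bb => b
  | baaba => aaba => bba => ba => a
  | aaba => bba => ba => a

aa->b; ba->a; bb->b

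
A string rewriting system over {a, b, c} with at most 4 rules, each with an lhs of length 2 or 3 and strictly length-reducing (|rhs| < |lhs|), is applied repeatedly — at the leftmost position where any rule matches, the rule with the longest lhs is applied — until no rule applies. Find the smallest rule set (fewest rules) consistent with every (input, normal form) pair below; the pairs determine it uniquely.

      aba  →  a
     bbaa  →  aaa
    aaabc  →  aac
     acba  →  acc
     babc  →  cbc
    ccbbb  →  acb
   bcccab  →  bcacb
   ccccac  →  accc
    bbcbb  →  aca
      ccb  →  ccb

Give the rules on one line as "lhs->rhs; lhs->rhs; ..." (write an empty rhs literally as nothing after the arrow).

ab->; ba->c; bb->a; cca->ac

  | aba => a
  | bbaa => aaa
  | aaabc => aac
  | acba => acc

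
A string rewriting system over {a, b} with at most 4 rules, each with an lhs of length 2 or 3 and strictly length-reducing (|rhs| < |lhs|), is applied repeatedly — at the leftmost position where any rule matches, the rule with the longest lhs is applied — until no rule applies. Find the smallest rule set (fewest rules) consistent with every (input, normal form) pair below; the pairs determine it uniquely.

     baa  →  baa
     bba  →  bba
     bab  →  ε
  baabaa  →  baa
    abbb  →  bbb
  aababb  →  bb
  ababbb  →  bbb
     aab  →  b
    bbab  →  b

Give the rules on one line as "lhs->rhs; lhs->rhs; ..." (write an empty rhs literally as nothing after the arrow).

  | baa
  | bba
  | bab => ε
  | baabaa => baa

ab->b; aba->; bab->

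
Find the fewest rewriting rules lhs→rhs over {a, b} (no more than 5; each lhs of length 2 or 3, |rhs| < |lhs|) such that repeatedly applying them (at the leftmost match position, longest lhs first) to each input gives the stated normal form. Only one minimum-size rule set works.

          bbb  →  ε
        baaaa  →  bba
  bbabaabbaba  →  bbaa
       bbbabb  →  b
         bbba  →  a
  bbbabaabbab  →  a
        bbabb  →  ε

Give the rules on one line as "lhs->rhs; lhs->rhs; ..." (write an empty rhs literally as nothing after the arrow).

  | bbb => ε
  | baaaa => bba
  | bbabaabbaba => bbaaabbaba => bbbbbaba => bbaba => bbaa
  | bbbabb => abb => b

aaa->b; ab->a; abb->b; bbb->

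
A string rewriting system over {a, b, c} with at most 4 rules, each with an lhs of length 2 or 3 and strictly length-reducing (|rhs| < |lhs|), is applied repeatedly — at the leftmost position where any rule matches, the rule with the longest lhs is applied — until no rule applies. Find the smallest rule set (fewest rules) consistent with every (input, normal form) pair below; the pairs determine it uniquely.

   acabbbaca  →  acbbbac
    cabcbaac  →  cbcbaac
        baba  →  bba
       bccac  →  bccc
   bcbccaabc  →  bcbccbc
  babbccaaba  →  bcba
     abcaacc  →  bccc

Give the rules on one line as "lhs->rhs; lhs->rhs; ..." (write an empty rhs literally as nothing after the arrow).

  | acabbbaca => acbbbaca => acbbbac
  | cabcbaac => cbcbaac
  | baba => bba
  | bccac => bccc

ab->b; bbc->; ca->c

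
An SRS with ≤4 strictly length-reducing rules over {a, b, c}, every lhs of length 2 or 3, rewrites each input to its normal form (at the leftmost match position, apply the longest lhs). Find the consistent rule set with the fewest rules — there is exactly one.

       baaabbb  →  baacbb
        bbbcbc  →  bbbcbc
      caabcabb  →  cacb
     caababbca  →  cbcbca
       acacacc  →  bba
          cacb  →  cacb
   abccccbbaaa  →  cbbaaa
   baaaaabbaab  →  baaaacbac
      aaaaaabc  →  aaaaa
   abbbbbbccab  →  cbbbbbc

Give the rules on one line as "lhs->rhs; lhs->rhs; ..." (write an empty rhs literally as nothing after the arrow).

ab->c; aca->ba; cc->

  | baaabbb => baacbb
  | bbbcbc
  | caabcabb => caccabb => caabb => cacb
  | caababbca => cacabbca => cbabbca => cbcbca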